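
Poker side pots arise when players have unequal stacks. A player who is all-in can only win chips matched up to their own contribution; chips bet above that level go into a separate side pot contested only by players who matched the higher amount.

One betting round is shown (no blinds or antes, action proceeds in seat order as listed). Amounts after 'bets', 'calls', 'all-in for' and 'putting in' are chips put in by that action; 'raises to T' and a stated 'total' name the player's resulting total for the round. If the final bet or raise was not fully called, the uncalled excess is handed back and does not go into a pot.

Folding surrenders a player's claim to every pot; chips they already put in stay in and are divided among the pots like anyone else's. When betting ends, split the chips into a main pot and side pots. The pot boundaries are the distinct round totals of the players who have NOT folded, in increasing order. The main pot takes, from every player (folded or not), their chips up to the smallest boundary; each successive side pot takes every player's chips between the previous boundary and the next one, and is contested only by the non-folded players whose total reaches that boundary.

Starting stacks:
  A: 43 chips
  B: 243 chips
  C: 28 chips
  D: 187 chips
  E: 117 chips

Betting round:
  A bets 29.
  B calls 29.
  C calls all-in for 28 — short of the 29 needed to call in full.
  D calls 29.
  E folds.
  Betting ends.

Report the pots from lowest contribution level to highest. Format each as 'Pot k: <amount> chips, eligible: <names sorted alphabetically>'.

Contributions: A=29, B=29, C=28, D=29
Folded: E
Pot levels (distinct totals of non-folded players): 28, 29
Layer 1-28: 28 each from A, B, C, D = 28*4 = 112 chips; eligible A, B, C, D
Layer 29-29: 1 each from A, B, D = 1*3 = 3 chips; eligible A, B, D

Pot 1: 112 chips, eligible: A, B, C, D
Pot 2: 3 chips, eligible: A, B, D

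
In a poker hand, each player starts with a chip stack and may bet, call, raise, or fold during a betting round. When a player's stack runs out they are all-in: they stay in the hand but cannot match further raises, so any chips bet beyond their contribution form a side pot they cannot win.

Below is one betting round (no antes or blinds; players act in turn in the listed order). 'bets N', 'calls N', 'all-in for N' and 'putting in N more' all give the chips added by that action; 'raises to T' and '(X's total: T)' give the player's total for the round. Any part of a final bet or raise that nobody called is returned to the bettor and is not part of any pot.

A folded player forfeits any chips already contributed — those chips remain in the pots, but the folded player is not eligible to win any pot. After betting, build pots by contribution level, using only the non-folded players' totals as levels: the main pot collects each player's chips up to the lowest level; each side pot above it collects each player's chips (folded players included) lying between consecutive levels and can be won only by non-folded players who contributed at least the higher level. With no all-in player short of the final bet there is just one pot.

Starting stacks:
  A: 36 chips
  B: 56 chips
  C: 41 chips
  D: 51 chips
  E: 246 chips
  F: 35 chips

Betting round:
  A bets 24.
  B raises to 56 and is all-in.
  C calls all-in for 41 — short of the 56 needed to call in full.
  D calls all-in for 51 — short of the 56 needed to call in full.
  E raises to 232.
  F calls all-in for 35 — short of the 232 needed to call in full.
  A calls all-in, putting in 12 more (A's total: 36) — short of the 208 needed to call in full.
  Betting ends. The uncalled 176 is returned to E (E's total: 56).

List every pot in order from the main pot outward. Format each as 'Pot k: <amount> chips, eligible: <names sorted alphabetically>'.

Pot 1: 210 chips, eligible: A, B, C, D, E, F
Pot 2: 5 chips, eligible: A, B, C, D, E
Pot 3: 20 chips, eligible: B, C, D, E
Pot 4: 30 chips, eligible: B, D, E
Pot 5: 10 chips, eligible: B, E

Derivation:
Contributions (after 176 returned to E): A=36, B=56, C=41, D=51, E=56, F=35
Pot levels (distinct totals of non-folded players): 35, 36, 41, 51, 56
Layer 1-35: 35 each from A, B, C, D, E, F = 35*6 = 210 chips; eligible A, B, C, D, E, F
Layer 36-36: 1 each from A, B, C, D, E = 1*5 = 5 chips; eligible A, B, C, D, E
Layer 37-41: 5 each from B, C, D, E = 5*4 = 20 chips; eligible B, C, D, E
Layer 42-51: 10 each from B, D, E = 10*3 = 30 chips; eligible B, D, E
Layer 52-56: 5 each from B, E = 5*2 = 10 chips; eligible B, E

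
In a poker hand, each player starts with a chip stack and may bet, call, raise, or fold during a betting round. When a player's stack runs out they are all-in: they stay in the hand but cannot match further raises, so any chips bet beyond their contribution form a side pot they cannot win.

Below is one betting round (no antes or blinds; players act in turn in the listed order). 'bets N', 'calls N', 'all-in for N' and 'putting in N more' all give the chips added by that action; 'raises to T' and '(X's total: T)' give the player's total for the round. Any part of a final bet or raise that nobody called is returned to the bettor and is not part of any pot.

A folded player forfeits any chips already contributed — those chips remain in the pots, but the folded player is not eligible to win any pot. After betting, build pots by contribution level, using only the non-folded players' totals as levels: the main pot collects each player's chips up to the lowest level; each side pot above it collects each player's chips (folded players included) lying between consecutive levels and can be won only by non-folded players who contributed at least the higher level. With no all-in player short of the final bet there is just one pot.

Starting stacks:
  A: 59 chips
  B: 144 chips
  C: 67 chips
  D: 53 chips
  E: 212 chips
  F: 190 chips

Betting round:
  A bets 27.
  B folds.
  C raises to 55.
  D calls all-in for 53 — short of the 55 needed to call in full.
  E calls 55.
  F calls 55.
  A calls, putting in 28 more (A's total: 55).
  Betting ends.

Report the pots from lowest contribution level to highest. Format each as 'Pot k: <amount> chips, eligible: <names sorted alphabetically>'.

Pot 1: 265 chips, eligible: A, C, D, E, F
Pot 2: 8 chips, eligible: A, C, E, F

Derivation:
Contributions: A=55, C=55, D=53, E=55, F=55
Folded: B
Pot levels (distinct totals of non-folded players): 53, 55
Layer 1-53: 53 each from A, C, D, E, F = 53*5 = 265 chips; eligible A, C, D, E, F
Layer 54-55: 2 each from A, C, E, F = 2*4 = 8 chips; eligible A, C, E, F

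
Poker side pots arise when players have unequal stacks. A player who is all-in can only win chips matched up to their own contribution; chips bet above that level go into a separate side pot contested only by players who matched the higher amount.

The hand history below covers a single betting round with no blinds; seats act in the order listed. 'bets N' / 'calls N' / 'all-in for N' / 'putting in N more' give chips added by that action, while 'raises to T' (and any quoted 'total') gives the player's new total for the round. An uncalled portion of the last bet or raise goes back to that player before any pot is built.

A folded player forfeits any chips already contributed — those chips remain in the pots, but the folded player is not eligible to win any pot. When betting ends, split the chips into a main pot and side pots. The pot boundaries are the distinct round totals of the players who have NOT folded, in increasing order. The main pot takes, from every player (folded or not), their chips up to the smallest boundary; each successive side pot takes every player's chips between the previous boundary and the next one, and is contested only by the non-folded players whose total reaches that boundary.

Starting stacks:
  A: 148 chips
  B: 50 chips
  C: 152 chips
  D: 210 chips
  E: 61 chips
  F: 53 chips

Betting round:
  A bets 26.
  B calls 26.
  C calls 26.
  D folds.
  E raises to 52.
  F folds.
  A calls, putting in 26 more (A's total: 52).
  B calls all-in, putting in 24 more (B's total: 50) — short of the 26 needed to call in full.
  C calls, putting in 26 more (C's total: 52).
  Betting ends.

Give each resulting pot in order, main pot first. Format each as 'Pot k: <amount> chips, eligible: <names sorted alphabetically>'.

Pot 1: 200 chips, eligible: A, B, C, E
Pot 2: 6 chips, eligible: A, C, E

Derivation:
Contributions: A=52, B=50, C=52, E=52
Folded: D, F
Pot levels (distinct totals of non-folded players): 50, 52
Layer 1-50: 50 each from A, B, C, E = 50*4 = 200 chips; eligible A, B, C, E
Layer 51-52: 2 each from A, C, E = 2*3 = 6 chips; eligible A, C, E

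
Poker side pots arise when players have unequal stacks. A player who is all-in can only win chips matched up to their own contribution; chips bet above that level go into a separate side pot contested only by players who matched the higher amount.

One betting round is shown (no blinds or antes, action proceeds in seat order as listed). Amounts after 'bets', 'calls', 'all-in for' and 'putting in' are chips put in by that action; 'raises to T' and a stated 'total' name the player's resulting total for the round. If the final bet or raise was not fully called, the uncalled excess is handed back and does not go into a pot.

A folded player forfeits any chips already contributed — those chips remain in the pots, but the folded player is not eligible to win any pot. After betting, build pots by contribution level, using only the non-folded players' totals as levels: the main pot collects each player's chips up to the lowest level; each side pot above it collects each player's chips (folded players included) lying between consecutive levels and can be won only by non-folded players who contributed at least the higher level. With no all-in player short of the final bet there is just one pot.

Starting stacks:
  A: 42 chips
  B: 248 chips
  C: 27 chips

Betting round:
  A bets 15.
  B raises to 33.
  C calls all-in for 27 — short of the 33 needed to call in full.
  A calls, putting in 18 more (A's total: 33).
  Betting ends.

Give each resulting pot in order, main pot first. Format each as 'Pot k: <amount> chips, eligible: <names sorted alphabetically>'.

Pot 1: 81 chips, eligible: A, B, C
Pot 2: 12 chips, eligible: A, B

Derivation:
Contributions: A=33, B=33, C=27
Pot levels (distinct totals of non-folded players): 27, 33
Layer 1-27: 27 each from A, B, C = 27*3 = 81 chips; eligible A, B, C
Layer 28-33: 6 each from A, B = 6*2 = 12 chips; eligible A, B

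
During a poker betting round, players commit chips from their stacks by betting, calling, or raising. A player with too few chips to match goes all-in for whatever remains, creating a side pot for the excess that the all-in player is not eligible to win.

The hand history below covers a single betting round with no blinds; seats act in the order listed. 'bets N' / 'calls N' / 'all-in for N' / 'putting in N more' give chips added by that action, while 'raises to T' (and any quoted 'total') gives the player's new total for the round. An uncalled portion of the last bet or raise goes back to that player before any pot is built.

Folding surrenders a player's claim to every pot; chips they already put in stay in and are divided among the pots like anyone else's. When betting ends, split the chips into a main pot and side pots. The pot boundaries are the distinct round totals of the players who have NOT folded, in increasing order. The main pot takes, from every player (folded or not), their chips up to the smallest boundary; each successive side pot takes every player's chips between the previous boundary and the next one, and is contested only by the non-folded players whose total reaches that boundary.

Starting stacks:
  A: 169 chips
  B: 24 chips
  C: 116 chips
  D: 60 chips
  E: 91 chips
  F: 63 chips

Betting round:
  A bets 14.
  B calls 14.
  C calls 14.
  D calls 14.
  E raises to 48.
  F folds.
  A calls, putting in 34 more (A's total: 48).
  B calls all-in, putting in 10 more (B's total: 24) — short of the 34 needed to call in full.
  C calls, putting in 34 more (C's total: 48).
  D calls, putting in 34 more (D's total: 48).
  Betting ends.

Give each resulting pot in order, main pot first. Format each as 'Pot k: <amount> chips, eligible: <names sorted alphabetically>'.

Pot 1: 120 chips, eligible: A, B, C, D, E
Pot 2: 96 chips, eligible: A, C, D, E

Derivation:
Contributions: A=48, B=24, C=48, D=48, E=48
Folded: F
Pot levels (distinct totals of non-folded players): 24, 48
Layer 1-24: 24 each from A, B, C, D, E = 24*5 = 120 chips; eligible A, B, C, D, E
Layer 25-48: 24 each from A, C, D, E = 24*4 = 96 chips; eligible A, C, D, E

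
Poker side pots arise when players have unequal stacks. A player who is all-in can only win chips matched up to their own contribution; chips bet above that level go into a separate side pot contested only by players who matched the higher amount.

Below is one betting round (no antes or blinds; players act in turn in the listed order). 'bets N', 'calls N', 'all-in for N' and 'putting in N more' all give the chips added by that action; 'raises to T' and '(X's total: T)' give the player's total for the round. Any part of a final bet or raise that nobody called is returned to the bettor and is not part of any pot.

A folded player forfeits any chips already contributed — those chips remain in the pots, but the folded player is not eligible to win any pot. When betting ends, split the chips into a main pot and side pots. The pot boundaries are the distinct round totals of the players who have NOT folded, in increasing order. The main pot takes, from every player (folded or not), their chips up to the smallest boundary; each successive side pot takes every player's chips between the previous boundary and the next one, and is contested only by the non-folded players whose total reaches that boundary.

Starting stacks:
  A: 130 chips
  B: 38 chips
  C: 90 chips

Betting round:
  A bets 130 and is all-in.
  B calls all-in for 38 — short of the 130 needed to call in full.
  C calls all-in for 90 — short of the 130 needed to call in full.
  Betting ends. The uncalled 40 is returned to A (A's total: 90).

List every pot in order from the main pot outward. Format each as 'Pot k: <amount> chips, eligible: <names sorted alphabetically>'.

Pot 1: 114 chips, eligible: A, B, C
Pot 2: 104 chips, eligible: A, C

Derivation:
Contributions (after 40 returned to A): A=90, B=38, C=90
Pot levels (distinct totals of non-folded players): 38, 90
Layer 1-38: 38 each from A, B, C = 38*3 = 114 chips; eligible A, B, C
Layer 39-90: 52 each from A, C = 52*2 = 104 chips; eligible A, C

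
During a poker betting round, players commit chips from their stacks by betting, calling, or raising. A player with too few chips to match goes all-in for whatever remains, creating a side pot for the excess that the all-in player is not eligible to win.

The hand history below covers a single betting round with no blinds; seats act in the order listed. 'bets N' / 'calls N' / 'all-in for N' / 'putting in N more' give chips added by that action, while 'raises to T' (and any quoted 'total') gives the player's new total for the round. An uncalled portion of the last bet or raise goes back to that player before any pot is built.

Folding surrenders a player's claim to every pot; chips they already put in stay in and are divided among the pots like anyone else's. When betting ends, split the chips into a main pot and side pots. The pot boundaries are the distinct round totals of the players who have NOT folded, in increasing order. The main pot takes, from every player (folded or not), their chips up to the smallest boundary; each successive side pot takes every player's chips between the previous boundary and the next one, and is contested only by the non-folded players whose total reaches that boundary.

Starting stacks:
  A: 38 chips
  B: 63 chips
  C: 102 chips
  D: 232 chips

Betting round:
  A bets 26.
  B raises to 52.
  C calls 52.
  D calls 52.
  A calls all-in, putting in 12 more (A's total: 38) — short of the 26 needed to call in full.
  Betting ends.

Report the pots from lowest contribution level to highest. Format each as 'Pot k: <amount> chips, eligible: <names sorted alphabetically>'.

Contributions: A=38, B=52, C=52, D=52
Pot levels (distinct totals of non-folded players): 38, 52
Layer 1-38: 38 each from A, B, C, D = 38*4 = 152 chips; eligible A, B, C, D
Layer 39-52: 14 each from B, C, D = 14*3 = 42 chips; eligible B, C, D

Pot 1: 152 chips, eligible: A, B, C, D
Pot 2: 42 chips, eligible: B, C, D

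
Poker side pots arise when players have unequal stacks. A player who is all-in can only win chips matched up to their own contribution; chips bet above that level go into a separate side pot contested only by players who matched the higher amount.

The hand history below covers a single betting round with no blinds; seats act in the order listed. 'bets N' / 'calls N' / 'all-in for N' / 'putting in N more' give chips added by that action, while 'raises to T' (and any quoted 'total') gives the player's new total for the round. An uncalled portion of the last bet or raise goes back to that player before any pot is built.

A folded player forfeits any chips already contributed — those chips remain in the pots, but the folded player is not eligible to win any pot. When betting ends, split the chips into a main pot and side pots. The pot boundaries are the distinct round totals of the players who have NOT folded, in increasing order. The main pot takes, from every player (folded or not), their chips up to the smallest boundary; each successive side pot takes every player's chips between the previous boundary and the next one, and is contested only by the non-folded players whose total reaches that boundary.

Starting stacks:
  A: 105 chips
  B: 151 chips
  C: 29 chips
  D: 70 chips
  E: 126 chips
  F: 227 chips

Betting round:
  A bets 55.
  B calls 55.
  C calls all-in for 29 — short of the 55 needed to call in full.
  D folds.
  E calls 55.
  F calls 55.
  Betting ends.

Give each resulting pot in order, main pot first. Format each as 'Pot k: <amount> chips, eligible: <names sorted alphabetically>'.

Pot 1: 145 chips, eligible: A, B, C, E, F
Pot 2: 104 chips, eligible: A, B, E, F

Derivation:
Contributions: A=55, B=55, C=29, E=55, F=55
Folded: D
Pot levels (distinct totals of non-folded players): 29, 55
Layer 1-29: 29 each from A, B, C, E, F = 29*5 = 145 chips; eligible A, B, C, E, F
Layer 30-55: 26 each from A, B, E, F = 26*4 = 104 chips; eligible A, B, E, F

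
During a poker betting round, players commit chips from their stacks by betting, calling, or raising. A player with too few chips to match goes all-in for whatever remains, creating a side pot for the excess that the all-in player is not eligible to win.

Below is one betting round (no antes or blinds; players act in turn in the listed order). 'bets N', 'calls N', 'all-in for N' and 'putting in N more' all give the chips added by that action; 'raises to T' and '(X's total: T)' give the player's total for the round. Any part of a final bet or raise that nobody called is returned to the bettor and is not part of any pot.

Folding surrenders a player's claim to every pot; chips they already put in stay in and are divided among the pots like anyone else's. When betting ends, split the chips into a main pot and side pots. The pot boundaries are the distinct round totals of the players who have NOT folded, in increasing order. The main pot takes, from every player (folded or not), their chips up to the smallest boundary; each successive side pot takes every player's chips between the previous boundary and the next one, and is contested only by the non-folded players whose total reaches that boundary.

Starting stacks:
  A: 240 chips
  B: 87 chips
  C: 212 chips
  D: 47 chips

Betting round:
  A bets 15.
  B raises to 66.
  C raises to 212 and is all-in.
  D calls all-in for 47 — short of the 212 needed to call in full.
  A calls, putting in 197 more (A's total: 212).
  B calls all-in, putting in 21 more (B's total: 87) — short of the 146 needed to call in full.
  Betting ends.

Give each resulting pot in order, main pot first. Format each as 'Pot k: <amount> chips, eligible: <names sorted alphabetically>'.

Contributions: A=212, B=87, C=212, D=47
Pot levels (distinct totals of non-folded players): 47, 87, 212
Layer 1-47: 47 each from A, B, C, D = 47*4 = 188 chips; eligible A, B, C, D
Layer 48-87: 40 each from A, B, C = 40*3 = 120 chips; eligible A, B, C
Layer 88-212: 125 each from A, C = 125*2 = 250 chips; eligible A, C

Pot 1: 188 chips, eligible: A, B, C, D
Pot 2: 120 chips, eligible: A, B, C
Pot 3: 250 chips, eligible: A, C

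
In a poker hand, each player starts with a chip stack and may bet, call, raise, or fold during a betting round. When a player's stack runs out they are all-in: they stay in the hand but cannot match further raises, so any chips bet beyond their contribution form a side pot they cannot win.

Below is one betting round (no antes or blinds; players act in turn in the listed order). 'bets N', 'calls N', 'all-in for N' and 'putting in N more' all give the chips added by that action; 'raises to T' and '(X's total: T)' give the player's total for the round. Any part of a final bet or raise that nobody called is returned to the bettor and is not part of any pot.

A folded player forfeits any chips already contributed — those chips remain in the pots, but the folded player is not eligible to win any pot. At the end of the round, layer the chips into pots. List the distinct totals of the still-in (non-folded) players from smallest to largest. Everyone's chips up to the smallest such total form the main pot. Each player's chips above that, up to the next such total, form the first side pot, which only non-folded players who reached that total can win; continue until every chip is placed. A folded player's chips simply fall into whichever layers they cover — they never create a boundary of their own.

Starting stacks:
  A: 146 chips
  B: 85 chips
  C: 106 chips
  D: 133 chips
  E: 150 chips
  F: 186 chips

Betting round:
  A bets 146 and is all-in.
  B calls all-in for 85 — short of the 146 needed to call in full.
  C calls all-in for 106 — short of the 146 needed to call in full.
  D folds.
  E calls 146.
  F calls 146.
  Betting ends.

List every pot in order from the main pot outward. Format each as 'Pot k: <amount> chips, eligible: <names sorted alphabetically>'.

Pot 1: 425 chips, eligible: A, B, C, E, F
Pot 2: 84 chips, eligible: A, C, E, F
Pot 3: 120 chips, eligible: A, E, F

Derivation:
Contributions: A=146, B=85, C=106, E=146, F=146
Folded: D
Pot levels (distinct totals of non-folded players): 85, 106, 146
Layer 1-85: 85 each from A, B, C, E, F = 85*5 = 425 chips; eligible A, B, C, E, F
Layer 86-106: 21 each from A, C, E, F = 21*4 = 84 chips; eligible A, C, E, F
Layer 107-146: 40 each from A, E, F = 40*3 = 120 chips; eligible A, E, F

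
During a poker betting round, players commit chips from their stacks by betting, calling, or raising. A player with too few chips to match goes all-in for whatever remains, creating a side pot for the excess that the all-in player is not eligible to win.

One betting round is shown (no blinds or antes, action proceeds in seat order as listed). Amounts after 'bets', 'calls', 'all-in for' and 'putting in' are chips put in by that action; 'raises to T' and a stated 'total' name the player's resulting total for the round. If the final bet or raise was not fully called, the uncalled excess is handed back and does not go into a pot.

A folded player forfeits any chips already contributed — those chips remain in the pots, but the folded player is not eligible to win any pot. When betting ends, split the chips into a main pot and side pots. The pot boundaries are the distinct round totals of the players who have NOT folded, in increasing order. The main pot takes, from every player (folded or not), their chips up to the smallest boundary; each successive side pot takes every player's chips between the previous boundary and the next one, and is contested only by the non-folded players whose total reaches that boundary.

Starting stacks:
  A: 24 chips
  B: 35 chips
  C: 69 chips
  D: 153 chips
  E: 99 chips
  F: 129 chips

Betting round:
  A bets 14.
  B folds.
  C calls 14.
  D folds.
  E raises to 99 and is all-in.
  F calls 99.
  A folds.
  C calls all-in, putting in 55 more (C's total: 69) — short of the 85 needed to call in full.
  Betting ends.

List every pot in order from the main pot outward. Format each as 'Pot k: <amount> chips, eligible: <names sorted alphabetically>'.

Contributions: A=14, C=69, E=99, F=99
Folded: A, B, D
Pot levels (distinct totals of non-folded players): 69, 99
Layer 1-69: A 14 + C 69 + E 69 + F 69 = 221 chips; eligible C, E, F
Layer 70-99: 30 each from E, F = 30*2 = 60 chips; eligible E, F

Pot 1: 221 chips, eligible: C, E, F
Pot 2: 60 chips, eligible: E, F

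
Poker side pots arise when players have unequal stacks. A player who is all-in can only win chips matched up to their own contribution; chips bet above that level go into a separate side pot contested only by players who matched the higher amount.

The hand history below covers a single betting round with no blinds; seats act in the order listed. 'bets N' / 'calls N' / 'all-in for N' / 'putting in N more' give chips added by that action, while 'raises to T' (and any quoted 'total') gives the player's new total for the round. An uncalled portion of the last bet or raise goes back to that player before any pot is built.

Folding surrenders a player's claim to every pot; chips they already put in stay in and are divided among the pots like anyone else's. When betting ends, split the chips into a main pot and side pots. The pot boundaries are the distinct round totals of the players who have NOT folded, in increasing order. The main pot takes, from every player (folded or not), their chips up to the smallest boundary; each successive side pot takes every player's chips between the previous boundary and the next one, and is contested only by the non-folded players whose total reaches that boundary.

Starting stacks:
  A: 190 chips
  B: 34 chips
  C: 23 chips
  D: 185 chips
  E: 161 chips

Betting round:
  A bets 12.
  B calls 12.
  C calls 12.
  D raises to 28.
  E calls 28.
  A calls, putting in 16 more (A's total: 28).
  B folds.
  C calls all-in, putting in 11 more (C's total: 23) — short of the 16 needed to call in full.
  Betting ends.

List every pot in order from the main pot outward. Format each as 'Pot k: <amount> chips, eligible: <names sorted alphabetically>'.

Pot 1: 104 chips, eligible: A, C, D, E
Pot 2: 15 chips, eligible: A, D, E

Derivation:
Contributions: A=28, B=12, C=23, D=28, E=28
Folded: B
Pot levels (distinct totals of non-folded players): 23, 28
Layer 1-23: A 23 + B 12 + C 23 + D 23 + E 23 = 104 chips; eligible A, C, D, E
Layer 24-28: 5 each from A, D, E = 5*3 = 15 chips; eligible A, D, E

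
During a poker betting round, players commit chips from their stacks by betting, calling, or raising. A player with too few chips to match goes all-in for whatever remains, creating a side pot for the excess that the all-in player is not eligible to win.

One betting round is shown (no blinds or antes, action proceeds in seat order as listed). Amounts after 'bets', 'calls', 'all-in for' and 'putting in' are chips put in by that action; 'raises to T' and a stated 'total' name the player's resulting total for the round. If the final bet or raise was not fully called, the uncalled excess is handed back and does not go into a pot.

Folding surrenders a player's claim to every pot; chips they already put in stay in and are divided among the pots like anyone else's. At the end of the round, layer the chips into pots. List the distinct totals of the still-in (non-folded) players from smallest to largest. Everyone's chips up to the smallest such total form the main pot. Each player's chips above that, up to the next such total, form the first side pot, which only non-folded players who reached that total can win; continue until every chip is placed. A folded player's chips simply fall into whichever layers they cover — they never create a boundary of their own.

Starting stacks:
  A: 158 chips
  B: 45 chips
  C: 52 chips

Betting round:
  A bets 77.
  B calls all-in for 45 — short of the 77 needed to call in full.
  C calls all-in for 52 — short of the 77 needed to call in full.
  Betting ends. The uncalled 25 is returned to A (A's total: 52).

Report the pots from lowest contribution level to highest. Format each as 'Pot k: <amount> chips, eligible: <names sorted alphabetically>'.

Pot 1: 135 chips, eligible: A, B, C
Pot 2: 14 chips, eligible: A, C

Derivation:
Contributions (after 25 returned to A): A=52, B=45, C=52
Pot levels (distinct totals of non-folded players): 45, 52
Layer 1-45: 45 each from A, B, C = 45*3 = 135 chips; eligible A, B, C
Layer 46-52: 7 each from A, C = 7*2 = 14 chips; eligible A, C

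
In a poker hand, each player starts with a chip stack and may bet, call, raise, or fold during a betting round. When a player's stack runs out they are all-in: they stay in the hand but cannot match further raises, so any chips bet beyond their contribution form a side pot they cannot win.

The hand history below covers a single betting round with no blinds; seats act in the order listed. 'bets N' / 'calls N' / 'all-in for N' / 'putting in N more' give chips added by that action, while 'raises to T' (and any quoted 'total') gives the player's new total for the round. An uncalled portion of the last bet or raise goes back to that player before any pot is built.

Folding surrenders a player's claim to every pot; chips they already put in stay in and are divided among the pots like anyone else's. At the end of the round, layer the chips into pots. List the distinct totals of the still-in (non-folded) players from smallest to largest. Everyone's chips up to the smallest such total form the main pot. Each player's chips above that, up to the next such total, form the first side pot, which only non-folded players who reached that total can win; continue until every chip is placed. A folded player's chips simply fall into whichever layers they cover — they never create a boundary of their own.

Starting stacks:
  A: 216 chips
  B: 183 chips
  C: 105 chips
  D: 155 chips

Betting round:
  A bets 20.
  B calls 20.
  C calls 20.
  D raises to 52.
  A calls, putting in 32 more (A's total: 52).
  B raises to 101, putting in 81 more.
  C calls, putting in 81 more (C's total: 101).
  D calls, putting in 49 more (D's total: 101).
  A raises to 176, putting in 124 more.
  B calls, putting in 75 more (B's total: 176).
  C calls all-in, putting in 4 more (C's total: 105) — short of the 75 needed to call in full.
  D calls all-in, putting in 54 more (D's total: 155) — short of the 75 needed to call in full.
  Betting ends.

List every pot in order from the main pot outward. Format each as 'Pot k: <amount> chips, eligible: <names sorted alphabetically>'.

Pot 1: 420 chips, eligible: A, B, C, D
Pot 2: 150 chips, eligible: A, B, D
Pot 3: 42 chips, eligible: A, B

Derivation:
Contributions: A=176, B=176, C=105, D=155
Pot levels (distinct totals of non-folded players): 105, 155, 176
Layer 1-105: 105 each from A, B, C, D = 105*4 = 420 chips; eligible A, B, C, D
Layer 106-155: 50 each from A, B, D = 50*3 = 150 chips; eligible A, B, D
Layer 156-176: 21 each from A, B = 21*2 = 42 chips; eligible A, B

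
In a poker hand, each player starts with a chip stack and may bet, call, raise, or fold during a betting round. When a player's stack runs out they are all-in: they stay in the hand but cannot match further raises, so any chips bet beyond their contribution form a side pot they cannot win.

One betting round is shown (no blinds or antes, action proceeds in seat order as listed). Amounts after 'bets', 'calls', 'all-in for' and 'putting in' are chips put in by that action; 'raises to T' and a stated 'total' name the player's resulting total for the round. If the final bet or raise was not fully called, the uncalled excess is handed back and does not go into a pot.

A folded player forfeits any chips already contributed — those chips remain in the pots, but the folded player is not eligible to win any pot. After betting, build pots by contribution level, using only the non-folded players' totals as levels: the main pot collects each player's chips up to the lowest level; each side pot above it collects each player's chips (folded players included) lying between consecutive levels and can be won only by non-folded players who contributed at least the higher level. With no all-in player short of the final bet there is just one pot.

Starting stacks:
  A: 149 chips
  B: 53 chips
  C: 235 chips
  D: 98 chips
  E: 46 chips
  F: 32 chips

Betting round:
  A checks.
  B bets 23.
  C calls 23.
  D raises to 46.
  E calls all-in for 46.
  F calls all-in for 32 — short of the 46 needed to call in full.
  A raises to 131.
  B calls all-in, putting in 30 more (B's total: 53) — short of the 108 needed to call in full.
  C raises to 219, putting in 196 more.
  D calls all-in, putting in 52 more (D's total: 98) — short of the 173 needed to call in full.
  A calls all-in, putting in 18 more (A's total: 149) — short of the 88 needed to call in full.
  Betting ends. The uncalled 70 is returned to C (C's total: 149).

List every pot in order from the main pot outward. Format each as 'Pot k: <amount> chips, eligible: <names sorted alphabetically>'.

Contributions (after 70 returned to C): A=149, B=53, C=149, D=98, E=46, F=32
Pot levels (distinct totals of non-folded players): 32, 46, 53, 98, 149
Layer 1-32: 32 each from A, B, C, D, E, F = 32*6 = 192 chips; eligible A, B, C, D, E, F
Layer 33-46: 14 each from A, B, C, D, E = 14*5 = 70 chips; eligible A, B, C, D, E
Layer 47-53: 7 each from A, B, C, D = 7*4 = 28 chips; eligible A, B, C, D
Layer 54-98: 45 each from A, C, D = 45*3 = 135 chips; eligible A, C, D
Layer 99-149: 51 each from A, C = 51*2 = 102 chips; eligible A, C

Pot 1: 192 chips, eligible: A, B, C, D, E, F
Pot 2: 70 chips, eligible: A, B, C, D, E
Pot 3: 28 chips, eligible: A, B, C, D
Pot 4: 135 chips, eligible: A, C, D
Pot 5: 102 chips, eligible: A, C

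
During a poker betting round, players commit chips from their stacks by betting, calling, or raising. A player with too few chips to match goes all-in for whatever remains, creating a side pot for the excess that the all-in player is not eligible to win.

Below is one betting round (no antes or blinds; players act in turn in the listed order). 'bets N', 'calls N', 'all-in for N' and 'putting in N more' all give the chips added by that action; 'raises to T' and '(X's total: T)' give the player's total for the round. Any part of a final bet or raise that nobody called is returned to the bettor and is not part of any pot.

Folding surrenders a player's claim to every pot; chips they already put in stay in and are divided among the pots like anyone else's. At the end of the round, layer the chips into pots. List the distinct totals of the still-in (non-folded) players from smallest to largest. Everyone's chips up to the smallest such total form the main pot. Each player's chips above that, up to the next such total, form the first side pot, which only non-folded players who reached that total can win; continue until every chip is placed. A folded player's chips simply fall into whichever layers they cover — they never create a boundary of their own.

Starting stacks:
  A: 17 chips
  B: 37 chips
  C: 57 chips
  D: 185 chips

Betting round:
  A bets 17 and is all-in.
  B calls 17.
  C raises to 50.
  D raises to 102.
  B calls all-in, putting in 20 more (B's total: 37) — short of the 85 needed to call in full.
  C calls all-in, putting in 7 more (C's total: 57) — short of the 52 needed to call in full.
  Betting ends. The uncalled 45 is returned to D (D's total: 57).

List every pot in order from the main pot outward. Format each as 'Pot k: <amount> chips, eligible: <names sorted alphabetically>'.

Pot 1: 68 chips, eligible: A, B, C, D
Pot 2: 60 chips, eligible: B, C, D
Pot 3: 40 chips, eligible: C, D

Derivation:
Contributions (after 45 returned to D): A=17, B=37, C=57, D=57
Pot levels (distinct totals of non-folded players): 17, 37, 57
Layer 1-17: 17 each from A, B, C, D = 17*4 = 68 chips; eligible A, B, C, D
Layer 18-37: 20 each from B, C, D = 20*3 = 60 chips; eligible B, C, D
Layer 38-57: 20 each from C, D = 20*2 = 40 chips; eligible C, D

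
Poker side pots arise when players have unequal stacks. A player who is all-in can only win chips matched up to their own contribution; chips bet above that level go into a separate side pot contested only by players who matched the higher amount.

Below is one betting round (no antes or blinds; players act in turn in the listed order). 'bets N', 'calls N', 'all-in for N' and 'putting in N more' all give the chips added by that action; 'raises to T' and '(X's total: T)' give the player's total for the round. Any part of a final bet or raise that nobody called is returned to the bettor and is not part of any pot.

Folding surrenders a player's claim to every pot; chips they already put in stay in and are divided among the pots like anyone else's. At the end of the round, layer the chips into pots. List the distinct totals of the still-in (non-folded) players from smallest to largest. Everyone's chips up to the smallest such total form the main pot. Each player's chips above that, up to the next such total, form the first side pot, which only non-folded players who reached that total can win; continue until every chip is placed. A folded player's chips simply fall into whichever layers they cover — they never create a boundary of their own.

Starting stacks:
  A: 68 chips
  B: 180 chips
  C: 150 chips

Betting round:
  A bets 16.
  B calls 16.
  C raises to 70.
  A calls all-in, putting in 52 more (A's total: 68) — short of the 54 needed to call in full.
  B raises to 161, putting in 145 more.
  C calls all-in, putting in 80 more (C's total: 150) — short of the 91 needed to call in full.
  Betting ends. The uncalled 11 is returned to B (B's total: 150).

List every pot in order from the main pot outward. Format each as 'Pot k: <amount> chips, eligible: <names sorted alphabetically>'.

Contributions (after 11 returned to B): A=68, B=150, C=150
Pot levels (distinct totals of non-folded players): 68, 150
Layer 1-68: 68 each from A, B, C = 68*3 = 204 chips; eligible A, B, C
Layer 69-150: 82 each from B, C = 82*2 = 164 chips; eligible B, C

Pot 1: 204 chips, eligible: A, B, C
Pot 2: 164 chips, eligible: B, C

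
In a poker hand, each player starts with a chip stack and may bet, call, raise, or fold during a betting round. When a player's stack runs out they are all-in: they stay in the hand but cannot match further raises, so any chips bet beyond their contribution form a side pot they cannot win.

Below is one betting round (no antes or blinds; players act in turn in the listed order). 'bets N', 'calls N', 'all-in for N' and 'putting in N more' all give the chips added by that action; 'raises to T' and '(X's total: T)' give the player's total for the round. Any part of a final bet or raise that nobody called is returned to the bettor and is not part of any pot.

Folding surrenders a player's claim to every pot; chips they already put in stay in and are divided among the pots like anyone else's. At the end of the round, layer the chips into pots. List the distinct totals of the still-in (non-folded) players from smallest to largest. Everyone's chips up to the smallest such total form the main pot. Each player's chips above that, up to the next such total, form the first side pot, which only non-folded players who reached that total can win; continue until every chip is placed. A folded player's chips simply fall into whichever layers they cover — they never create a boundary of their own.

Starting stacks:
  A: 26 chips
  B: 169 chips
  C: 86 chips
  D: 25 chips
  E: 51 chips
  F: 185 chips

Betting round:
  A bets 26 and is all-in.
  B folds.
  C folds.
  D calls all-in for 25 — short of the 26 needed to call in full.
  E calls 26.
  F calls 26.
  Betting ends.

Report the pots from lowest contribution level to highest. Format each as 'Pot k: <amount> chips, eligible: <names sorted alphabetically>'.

Pot 1: 100 chips, eligible: A, D, E, F
Pot 2: 3 chips, eligible: A, E, F

Derivation:
Contributions: A=26, D=25, E=26, F=26
Folded: B, C
Pot levels (distinct totals of non-folded players): 25, 26
Layer 1-25: 25 each from A, D, E, F = 25*4 = 100 chips; eligible A, D, E, F
Layer 26-26: 1 each from A, E, F = 1*3 = 3 chips; eligible A, E, F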